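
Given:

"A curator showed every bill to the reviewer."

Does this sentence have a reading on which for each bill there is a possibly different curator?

This is the *every bill* > *a curator* reading.
*every bill* and *a curator* are in the same minimal clause.
Since no island is crossed, the inverse ordering is licensed alongside surface scope.
The sentence is scopally ambiguous between *a curator* > *every bill* and *every bill* > *a curator*.

Yes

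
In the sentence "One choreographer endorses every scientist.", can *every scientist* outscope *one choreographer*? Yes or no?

Both DPs are arguments of the same predicate; there is no clause or island boundary between them.
Nothing blocks QR of the lower DP to a position above the higher one, so inverse scope is available.

Yes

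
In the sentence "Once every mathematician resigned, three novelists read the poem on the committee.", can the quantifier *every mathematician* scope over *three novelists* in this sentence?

*every mathematician* sits inside the adjunct clause *once every mathematician resigned*.
Adjuncts are opaque for quantifier raising; a quantifier in an adjunct stays inside it.
So the wide-scope reading for *every mathematician* is blocked.

No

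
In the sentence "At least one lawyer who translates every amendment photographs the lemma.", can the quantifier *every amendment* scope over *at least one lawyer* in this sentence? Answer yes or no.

*every amendment* sits inside the relative clause *who translates every amendment*.
Relative clauses are scope islands: a quantifier cannot QR out of a relative clause to take scope in the matrix clause.
*every amendment* > *at least one lawyer* would require crossing that boundary, which is illicit.

No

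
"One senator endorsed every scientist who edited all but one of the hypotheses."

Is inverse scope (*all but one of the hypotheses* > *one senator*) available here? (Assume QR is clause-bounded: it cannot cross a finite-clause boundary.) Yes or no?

No

*all but one of the hypotheses* occurs within the relative clause *who edited all but one of the hypotheses* modifying *every scientist*.
A relative clause is a scope island — quantifier raising cannot cross its boundary.
Hence only narrow scope for *all but one of the hypotheses* (under *one senator*) survives.
(Only the surface reading survives: one fixed senator with respect to all the relevant hypotheses.)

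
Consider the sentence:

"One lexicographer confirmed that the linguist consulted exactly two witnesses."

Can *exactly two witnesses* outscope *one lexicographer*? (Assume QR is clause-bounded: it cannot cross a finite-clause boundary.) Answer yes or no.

No

*exactly two witnesses* occurs within the finite complement clause *that the linguist consulted exactly two witnesses*.
With QR restricted to its own tensed clause, the embedded quantifier cannot reach a matrix scope position.
So the wide-scope reading for *exactly two witnesses* is blocked.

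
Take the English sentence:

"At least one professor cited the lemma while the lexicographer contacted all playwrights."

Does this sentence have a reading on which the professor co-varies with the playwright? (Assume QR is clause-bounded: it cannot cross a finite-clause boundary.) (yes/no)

No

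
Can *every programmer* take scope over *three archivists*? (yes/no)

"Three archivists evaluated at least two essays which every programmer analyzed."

No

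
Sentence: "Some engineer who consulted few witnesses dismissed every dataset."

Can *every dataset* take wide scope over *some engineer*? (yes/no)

Yes

*every dataset* sits in the matrix clause, not in the relative clause on *some engineer*.
Nothing blocks QR of the lower DP to a position above the higher one, so inverse scope is available.
Both orderings are possible: *some engineer* > *every dataset* and *every dataset* > *some engineer*.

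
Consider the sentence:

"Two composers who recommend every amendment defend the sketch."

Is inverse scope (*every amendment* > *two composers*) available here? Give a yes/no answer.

No

*every amendment* is embedded in the relative clause *who recommend every amendment*.
Relative clauses are scope islands: a quantifier cannot QR out of a relative clause to take scope in the matrix clause.
So *every amendment* cannot raise high enough to outscope *two composers*; only the surface ordering *two composers* > *every amendment* is available.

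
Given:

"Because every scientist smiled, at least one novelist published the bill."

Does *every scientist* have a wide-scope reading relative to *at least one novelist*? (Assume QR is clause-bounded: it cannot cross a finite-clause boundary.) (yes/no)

No

The DP *every scientist* is contained in the adjunct clause *because every scientist smiled*.
The adjunct-island constraint bars QR out of an adverbial clause.
*every scientist* is confined to the island and cannot take scope over *at least one novelist*.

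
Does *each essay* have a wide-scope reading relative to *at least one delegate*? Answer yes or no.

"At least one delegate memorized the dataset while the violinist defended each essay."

No

*each essay* is embedded in the adjunct clause *while the violinist defended each essay*.
Adjunct clauses are scope islands: a quantifier inside an adjunct cannot raise into the matrix clause.
So the wide-scope reading for *each essay* is blocked.
(Only the surface reading survives: one fixed delegate with respect to all the relevant essays.)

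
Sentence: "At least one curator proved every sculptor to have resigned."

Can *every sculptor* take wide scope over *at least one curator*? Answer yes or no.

The ECM infinitive is scope-transparent — *every sculptor* is free to raise above *at least one curator*.
With no island boundary between them, the object can take inverse scope over the subject via ordinary QR within the clause.

Yes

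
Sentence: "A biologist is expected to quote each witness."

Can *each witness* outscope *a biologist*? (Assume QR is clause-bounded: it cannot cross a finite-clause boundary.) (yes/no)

Yes

*each witness* is inside a raising infinitive, which is transparent to QR (no CP barrier), so it behaves as a matrix argument.
Clause-internal QR can adjoin the lower DP above the subject, yielding the inverse reading.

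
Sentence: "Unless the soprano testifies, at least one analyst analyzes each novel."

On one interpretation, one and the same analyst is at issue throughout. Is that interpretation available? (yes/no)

Yes

That reading corresponds to *at least one analyst* > *each novel*.
Surface scope (*at least one analyst* > *each novel*) is always derivable; islands only block QR, not in-situ interpretation.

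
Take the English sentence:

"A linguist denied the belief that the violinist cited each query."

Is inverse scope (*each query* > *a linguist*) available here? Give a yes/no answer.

No

*each query* sits inside the complex NP *the belief that the violinist cited each query*.
The Complex NP Constraint bars QR out of the complement clause of a noun.
*each query* > *a linguist* would require crossing that boundary, which is illicit.
(Only the surface reading survives: one fixed linguist with respect to all the relevant queries.)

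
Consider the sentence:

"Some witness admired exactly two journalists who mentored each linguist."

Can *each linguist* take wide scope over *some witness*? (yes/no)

The DP *each linguist* is contained in the relative clause *who mentored each linguist* modifying *exactly two journalists*.
Relative clauses are scope islands: a quantifier cannot QR out of a relative clause to take scope in the matrix clause.
So the wide-scope reading for *each linguist* is blocked.

No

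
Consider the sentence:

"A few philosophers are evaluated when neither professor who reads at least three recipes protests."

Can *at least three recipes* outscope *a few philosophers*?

No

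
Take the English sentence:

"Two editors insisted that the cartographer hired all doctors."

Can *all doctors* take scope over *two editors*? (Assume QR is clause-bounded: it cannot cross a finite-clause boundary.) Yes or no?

Structurally, *all doctors* is inside the finite complement clause *that the cartographer hired all doctors*.
QR is clause-bounded, so the finite complement is a scope island for the embedded quantifier.
So *all doctors* cannot raise to a position above *two editors*.

No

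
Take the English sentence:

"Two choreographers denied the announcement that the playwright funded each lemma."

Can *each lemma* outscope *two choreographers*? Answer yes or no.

No

The DP *each lemma* is contained in the complex NP *the announcement that the playwright funded each lemma*.
Noun-complement clauses are scope islands (the Complex NP Constraint): a quantifier inside one cannot scope into the matrix.
So the wide-scope reading for *each lemma* is blocked.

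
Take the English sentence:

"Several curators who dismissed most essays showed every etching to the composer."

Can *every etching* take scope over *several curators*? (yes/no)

The RC *who dismissed most essays* is an island, but *every etching* is not inside it — it is the matrix object, a clausemate of *several curators*.
Since no island is crossed, the inverse ordering is licensed alongside surface scope.

Yes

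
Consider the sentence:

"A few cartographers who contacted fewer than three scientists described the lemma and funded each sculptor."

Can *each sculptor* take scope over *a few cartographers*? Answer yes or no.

*each sculptor* is embedded in one conjunct of the coordinate structure (*funded each sculptor*).
Coordinate structures are islands for non-across-the-board movement, QR included.
There is no licit LF on which *each sculptor* c-commands *a few cartographers*.

No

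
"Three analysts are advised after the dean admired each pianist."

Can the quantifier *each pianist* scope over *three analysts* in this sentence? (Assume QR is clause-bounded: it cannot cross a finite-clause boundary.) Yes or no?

The target quantifier *each pianist* is part of the adjunct clause *after the dean admired each pianist*.
Adjunct clauses are scope islands: a quantifier inside an adjunct cannot raise into the matrix clause.
*each pianist* > *three analysts* would require crossing that boundary, which is illicit.

No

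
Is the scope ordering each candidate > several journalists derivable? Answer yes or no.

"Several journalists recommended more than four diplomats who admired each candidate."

No

*each candidate* is embedded in the relative clause *who admired each candidate* modifying *more than four diplomats*.
Relative clauses block scope extraction: QR cannot target a position outside the modified NP.
So *each candidate* cannot raise to a position above *several journalists*.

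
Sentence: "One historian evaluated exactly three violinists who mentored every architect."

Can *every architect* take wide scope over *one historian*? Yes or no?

No

*every architect* is embedded in the relative clause *who mentored every architect* modifying *exactly three violinists*.
A relative clause is a scope island — quantifier raising cannot cross its boundary.
So the wide-scope reading for *every architect* is blocked.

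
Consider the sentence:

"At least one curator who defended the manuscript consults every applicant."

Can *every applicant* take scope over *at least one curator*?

Yes

The RC *who defended the manuscript* is an island, but *every applicant* is not inside it — it is the matrix object, a clausemate of *at least one curator*.
QR within a single clause is free, so the lower quantifier may take scope over the higher one.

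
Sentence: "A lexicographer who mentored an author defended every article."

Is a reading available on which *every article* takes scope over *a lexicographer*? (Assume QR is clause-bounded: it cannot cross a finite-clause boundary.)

*every article* sits in the matrix clause, not in the relative clause on *a lexicographer*.
Clause-internal QR can adjoin the lower DP above the subject, yielding the inverse reading.
The sentence is scopally ambiguous between *a lexicographer* > *every article* and *every article* > *a lexicographer*.

Yes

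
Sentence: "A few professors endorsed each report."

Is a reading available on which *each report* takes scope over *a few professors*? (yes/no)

Both DPs are arguments of the same predicate; there is no clause or island boundary between them.
Since no island is crossed, the inverse ordering is licensed alongside surface scope.

Yes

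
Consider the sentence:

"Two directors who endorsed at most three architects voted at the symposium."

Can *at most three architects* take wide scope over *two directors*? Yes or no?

No

*at most three architects* sits inside the relative clause *who endorsed at most three architects*.
The relative clause forms an island for QR, so the quantifier is confined to the head noun's restrictor.
*at most three architects* is confined to the island and cannot take scope over *two directors*.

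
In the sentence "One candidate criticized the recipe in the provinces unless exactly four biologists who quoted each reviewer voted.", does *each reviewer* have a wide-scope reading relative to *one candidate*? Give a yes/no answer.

*each reviewer* sits inside the relative clause *who quoted each reviewer*, which is itself inside the adjunct *unless exactly four biologists who quoted each reviewer voted*.
Two island boundaries intervene — the relative clause and the adjunct. Either alone would block QR.
Hence only narrow scope for *each reviewer* (under *one candidate*) survives.

No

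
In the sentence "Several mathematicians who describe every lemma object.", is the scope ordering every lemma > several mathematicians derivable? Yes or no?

*every lemma* sits inside the relative clause *who describe every lemma*.
Relative clauses block scope extraction: QR cannot target a position outside the modified NP.
There is no licit LF on which *every lemma* c-commands *several mathematicians*.

No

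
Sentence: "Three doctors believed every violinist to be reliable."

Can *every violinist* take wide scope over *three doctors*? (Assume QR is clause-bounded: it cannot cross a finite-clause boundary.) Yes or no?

Yes

This is an ECM construction: *every violinist* is the infinitival subject, Case-marked by the matrix verb, and the infinitive is transparent for QR.
QR within a single clause is free, so the lower quantifier may take scope over the higher one.
So *every violinist* > *three doctors* is among the available readings.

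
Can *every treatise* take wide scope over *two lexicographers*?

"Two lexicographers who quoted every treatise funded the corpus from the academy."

*every treatise* occurs within the relative clause *who quoted every treatise*.
Relative clauses block scope extraction: QR cannot target a position outside the modified NP.
The inverse ordering *every treatise* > *two lexicographers* is therefore underivable.

No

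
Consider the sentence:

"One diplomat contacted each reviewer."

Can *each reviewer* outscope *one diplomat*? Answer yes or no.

Both DPs are arguments of the same predicate; there is no clause or island boundary between them.
No island intervenes, so both surface and inverse scope are derivable.
Both orderings are possible: *one diplomat* > *each reviewer* and *each reviewer* > *one diplomat*.

Yes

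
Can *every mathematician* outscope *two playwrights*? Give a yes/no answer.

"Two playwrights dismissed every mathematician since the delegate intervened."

Yes

*every mathematician* is a matrix argument; the adjunct is an island but the target quantifier is outside it.
Nothing blocks QR of the lower DP to a position above the higher one, so inverse scope is available.
So *every mathematician* > *two playwrights* is among the available readings.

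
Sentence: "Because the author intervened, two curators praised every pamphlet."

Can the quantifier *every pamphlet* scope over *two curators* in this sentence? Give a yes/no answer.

The adjunct clause does not contain *every pamphlet*, which is the matrix object.
Ordinary QR to a clause-peripheral position gives the wide-scope LF for the lower DP.

Yes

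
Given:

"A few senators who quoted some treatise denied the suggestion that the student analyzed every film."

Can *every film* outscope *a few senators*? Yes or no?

*every film* sits inside the complex NP *the suggestion that the student analyzed every film*.
Since the clause is the complement of a nominal head, the CNPC blocks scope extraction.
So *every film* cannot raise high enough to outscope *a few senators*; only the surface ordering *a few senators* > *every film* is available.

No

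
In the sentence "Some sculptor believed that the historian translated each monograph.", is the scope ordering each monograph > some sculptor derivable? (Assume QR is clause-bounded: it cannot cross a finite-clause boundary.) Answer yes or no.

Structurally, *each monograph* is inside the finite complement clause *that the historian translated each monograph*.
QR is clause-bounded, so the finite complement is a scope island for the embedded quantifier.
There is no licit LF on which *each monograph* c-commands *some sculptor*.

No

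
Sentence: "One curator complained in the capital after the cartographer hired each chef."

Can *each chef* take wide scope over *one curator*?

The DP *each chef* is contained in the adjunct clause *after the cartographer hired each chef*.
Adverbial clauses are not L-marked, so they are barriers for QR — the quantifier cannot escape the adjunct.
So the wide-scope reading for *each chef* is blocked.
(Only the surface reading survives: one fixed curator with respect to all the relevant chefs.)

No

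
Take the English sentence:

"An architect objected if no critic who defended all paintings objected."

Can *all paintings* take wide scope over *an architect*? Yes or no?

No

Structurally, *all paintings* is inside the relative clause *who defended all paintings*, which is itself inside the adjunct *if no critic who defended all paintings objected*.
The quantifier would have to escape first the RC and then the adjunct — two independent island violations.
Hence only narrow scope for *all paintings* (under *an architect*) survives.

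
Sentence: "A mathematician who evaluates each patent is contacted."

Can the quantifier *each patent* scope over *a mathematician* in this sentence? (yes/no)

*each patent* occurs within the relative clause *who evaluates each patent*.
Quantifiers inside a relative clause are trapped there; the RC boundary blocks QR.
The inverse ordering *each patent* > *a mathematician* is therefore underivable.

No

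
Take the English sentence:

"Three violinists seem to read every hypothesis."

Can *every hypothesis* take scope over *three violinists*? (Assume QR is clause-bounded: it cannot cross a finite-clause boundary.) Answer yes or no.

Yes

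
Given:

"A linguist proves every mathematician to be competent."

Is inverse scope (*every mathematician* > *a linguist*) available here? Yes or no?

Yes

*every mathematician* is an ECM subject; ECM complements are not islands, and the embedded quantifier may take matrix scope.
No island intervenes, so both surface and inverse scope are derivable.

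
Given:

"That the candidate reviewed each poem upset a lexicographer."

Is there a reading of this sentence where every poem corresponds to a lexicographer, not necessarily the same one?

That reading corresponds to *each poem* > *a lexicographer*.
The DP *each poem* is contained in the sentential subject *that the candidate reviewed each poem*.
Sentential subjects are islands: a quantifier inside the subject clause cannot raise over the matrix predicate.
There is no licit LF on which *each poem* c-commands *a lexicographer*.

No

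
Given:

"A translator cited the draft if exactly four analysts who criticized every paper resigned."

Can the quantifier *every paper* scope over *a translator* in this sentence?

No

*every paper* is embedded in the relative clause *who criticized every paper*, which is itself inside the adjunct *if exactly four analysts who criticized every paper resigned*.
Two island boundaries intervene — the relative clause and the adjunct. Either alone would block QR.
Hence only narrow scope for *every paper* (under *a translator*) survives.
(Only the surface reading survives: one fixed translator with respect to all the relevant papers.)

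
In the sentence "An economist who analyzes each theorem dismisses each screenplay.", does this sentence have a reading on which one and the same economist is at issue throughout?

Yes

The paraphrase describes the scope ordering *an economist* > *each screenplay*.
Surface scope (*an economist* > *each screenplay*) is always derivable; islands only block QR, not in-situ interpretation.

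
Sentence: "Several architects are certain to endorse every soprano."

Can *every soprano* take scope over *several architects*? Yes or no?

The matrix predicate is a raising verb, whose infinitival complement is not a scope island — *every soprano* can QR into the matrix clause.
No island intervenes, so both surface and inverse scope are derivable.
So *every soprano* > *several architects* is among the available readings.

Yes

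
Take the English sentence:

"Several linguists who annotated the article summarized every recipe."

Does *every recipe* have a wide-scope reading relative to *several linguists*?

Although the sentence contains a relative clause (*who annotated the article*), *every recipe* is outside it, in the matrix VP.
Ordinary QR to a clause-peripheral position gives the wide-scope LF for the lower DP.

Yes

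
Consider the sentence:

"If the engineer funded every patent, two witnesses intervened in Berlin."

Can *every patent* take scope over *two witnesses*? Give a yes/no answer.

Structurally, *every patent* is inside the adjunct clause *if the engineer funded every patent*.
The adjunct-island constraint bars QR out of an adverbial clause.
There is no licit LF on which *every patent* c-commands *two witnesses*.

No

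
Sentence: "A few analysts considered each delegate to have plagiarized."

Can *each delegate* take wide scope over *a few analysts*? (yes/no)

Yes

This is an ECM construction: *each delegate* is the infinitival subject, Case-marked by the matrix verb, and the infinitive is transparent for QR.
QR within a single clause is free, so the lower quantifier may take scope over the higher one.
So *each delegate* > *a few analysts* is among the available readings.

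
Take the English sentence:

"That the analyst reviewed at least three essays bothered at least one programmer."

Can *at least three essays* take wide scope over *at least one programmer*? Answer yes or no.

Structurally, *at least three essays* is inside the sentential subject *that the analyst reviewed at least three essays*.
The subject-island constraint blocks QR out of a clausal subject.
The ordering *at least three essays* > *at least one programmer* is therefore underivable.

No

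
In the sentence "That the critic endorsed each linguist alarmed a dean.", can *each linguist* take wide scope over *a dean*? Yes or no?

*each linguist* sits inside the sentential subject *that the critic endorsed each linguist*.
The Sentential Subject Constraint rules out raising the quantifier out of the that-clause subject.
So *each linguist* cannot raise to a position above *a dean*.

No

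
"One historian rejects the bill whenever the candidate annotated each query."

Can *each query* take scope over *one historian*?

No

The target quantifier *each query* is part of the adjunct clause *whenever the candidate annotated each query*.
Adjunct clauses are scope islands: a quantifier inside an adjunct cannot raise into the matrix clause.
There is no licit LF on which *each query* c-commands *one historian*.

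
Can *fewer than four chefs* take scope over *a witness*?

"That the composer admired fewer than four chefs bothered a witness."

The target quantifier *fewer than four chefs* is part of the sentential subject *that the composer admired fewer than four chefs*.
The Sentential Subject Constraint rules out raising the quantifier out of the that-clause subject.
The ordering *fewer than four chefs* > *a witness* is therefore underivable.

No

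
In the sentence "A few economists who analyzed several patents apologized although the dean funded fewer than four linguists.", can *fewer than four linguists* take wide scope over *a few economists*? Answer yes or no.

*fewer than four linguists* occurs within the adjunct clause *although the dean funded fewer than four linguists*.
Since the clause is an adjunct (not a complement), the Adjunct Condition blocks QR across its edge.
There is no licit LF on which *fewer than four linguists* c-commands *a few economists*.

No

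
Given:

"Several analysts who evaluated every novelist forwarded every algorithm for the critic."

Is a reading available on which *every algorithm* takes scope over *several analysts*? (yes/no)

Yes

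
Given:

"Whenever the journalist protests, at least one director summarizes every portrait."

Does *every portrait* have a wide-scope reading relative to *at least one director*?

Yes

Neither queried DP is inside the adjunct, so the adjunct-island constraint does not apply.
Nothing blocks QR of the lower DP to a position above the higher one, so inverse scope is available.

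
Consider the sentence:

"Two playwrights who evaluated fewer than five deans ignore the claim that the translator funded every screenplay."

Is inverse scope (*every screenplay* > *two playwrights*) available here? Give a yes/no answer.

No

The target quantifier *every screenplay* is part of the complex NP *the claim that the translator funded every screenplay*.
The Complex NP Constraint bars QR out of the complement clause of a noun.
So *every screenplay* cannot raise to a position above *two playwrights*.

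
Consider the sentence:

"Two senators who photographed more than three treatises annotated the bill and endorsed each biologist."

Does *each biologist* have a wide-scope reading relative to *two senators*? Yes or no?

Structurally, *each biologist* is inside one conjunct of the coordinate structure (*endorsed each biologist*).
A quantifier cannot raise out of one conjunct of a coordination across the whole coordinate structure — the CSC applies to QR.
The inverse ordering *each biologist* > *two senators* is therefore underivable.

No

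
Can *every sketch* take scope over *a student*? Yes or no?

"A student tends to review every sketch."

Yes

*every sketch* is inside a raising infinitive, which is transparent to QR (no CP barrier), so it behaves as a matrix argument.
Ordinary QR to a clause-peripheral position gives the wide-scope LF for the lower DP.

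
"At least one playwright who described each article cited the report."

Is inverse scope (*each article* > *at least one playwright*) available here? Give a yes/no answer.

*each article* is embedded in the relative clause *who described each article*.
The relative clause forms an island for QR, so the quantifier is confined to the head noun's restrictor.
*each article* is confined to the island and cannot take scope over *at least one playwright*.

No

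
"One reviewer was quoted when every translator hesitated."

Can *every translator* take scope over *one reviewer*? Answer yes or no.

No

*every translator* occurs within the adjunct clause *when every translator hesitated*.
The adjunct-island constraint bars QR out of an adverbial clause.
The inverse ordering *every translator* > *one reviewer* is therefore underivable.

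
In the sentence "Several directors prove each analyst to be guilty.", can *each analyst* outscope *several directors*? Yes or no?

Yes

The ECM infinitive is scope-transparent — *each analyst* is free to raise above *several directors*.
QR within a single clause is free, so the lower quantifier may take scope over the higher one.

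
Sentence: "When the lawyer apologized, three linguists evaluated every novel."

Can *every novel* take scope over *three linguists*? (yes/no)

*every novel* is a matrix argument; the adjunct is an island but the target quantifier is outside it.
Clause-internal QR can adjoin the lower DP above the subject, yielding the inverse reading.

Yes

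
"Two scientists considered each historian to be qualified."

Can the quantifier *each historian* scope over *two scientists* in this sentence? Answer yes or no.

Yes

*each historian* is the subject of an ECM infinitive — the infinitival complement of an ECM verb is not a scope island, so *each historian* can raise into the matrix clause.
Since no island is crossed, the inverse ordering is licensed alongside surface scope.
The sentence is scopally ambiguous between *two scientists* > *each historian* and *each historian* > *two scientists*.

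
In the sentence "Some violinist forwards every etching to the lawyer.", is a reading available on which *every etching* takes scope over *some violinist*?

Yes

Both DPs are arguments of the same predicate; there is no clause or island boundary between them.
QR within a single clause is free, so the lower quantifier may take scope over the higher one.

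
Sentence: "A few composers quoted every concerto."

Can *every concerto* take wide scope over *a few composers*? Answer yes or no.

*every concerto* and *a few composers* are in the same minimal clause.
With no island boundary between them, the object can take inverse scope over the subject via ordinary QR within the clause.

Yes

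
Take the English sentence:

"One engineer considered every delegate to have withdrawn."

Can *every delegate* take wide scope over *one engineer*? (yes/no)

Yes

This is an ECM construction: *every delegate* is the infinitival subject, Case-marked by the matrix verb, and the infinitive is transparent for QR.
Since no island is crossed, the inverse ordering is licensed alongside surface scope.
Both orderings are possible: *one engineer* > *every delegate* and *every delegate* > *one engineer*.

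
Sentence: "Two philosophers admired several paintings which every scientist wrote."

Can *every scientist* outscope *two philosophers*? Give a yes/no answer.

No

*every scientist* sits inside the relative clause *which every scientist wrote* modifying *several paintings*.
A relative clause is a scope island — quantifier raising cannot cross its boundary.
There is no licit LF on which *every scientist* c-commands *two philosophers*.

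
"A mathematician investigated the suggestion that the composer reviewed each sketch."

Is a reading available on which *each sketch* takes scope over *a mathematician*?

The target quantifier *each sketch* is part of the complex NP *the suggestion that the composer reviewed each sketch*.
Noun-complement clauses are scope islands (the Complex NP Constraint): a quantifier inside one cannot scope into the matrix.
So *each sketch* cannot raise to a position above *a mathematician*.
(Only the surface reading survives: one fixed mathematician with respect to all the relevant sketches.)

No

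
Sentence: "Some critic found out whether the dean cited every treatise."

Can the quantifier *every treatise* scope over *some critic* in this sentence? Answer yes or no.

*every treatise* occurs within the embedded question *whether the dean cited every treatise*.
QR across an interrogative CP boundary is ruled out as a wh-island violation.
*every treatise* > *some critic* would require crossing that boundary, which is illicit.

No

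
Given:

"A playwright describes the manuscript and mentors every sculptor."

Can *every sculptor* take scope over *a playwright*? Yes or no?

Structurally, *every sculptor* is inside one conjunct of the coordinate structure (*mentors every sculptor*).
The Coordinate Structure Constraint blocks movement (including QR) out of a single conjunct.
*every sculptor* is confined to the island and cannot take scope over *a playwright*.

No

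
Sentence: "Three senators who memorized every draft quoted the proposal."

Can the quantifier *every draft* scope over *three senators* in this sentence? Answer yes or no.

The DP *every draft* is contained in the relative clause *who memorized every draft*.
Relative clauses are scope islands: a quantifier cannot QR out of a relative clause to take scope in the matrix clause.
There is no licit LF on which *every draft* c-commands *three senators*.

No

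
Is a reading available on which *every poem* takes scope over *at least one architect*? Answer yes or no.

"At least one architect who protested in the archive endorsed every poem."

*every poem* is a matrix argument; only *at least one architect* is modified by the relative clause *who protested in the archive*, so the RC island is irrelevant to the target quantifier.
Ordinary QR to a clause-peripheral position gives the wide-scope LF for the lower DP.

Yes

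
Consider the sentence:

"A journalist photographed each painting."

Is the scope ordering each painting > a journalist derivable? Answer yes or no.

Yes

Both DPs are arguments of the same predicate; there is no clause or island boundary between them.
With no island boundary between them, the object can take inverse scope over the subject via ordinary QR within the clause.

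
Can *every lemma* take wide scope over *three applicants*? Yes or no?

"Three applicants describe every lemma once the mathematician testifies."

*every lemma* is a matrix argument; the adjunct is an island but the target quantifier is outside it.
QR within a single clause is free, so the lower quantifier may take scope over the higher one.

Yes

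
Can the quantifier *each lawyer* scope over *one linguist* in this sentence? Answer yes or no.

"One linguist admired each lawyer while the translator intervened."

Yes

Although there is an adjunct clause, *each lawyer* is in the main clause, not inside the adjunct.
QR within a single clause is free, so the lower quantifier may take scope over the higher one.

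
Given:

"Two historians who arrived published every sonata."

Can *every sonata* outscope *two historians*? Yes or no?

Yes

The RC *who arrived* is an island, but *every sonata* is not inside it — it is the matrix object, a clausemate of *two historians*.
QR within a single clause is free, so the lower quantifier may take scope over the higher one.
Both orderings are possible: *two historians* > *every sonata* and *every sonata* > *two historians*.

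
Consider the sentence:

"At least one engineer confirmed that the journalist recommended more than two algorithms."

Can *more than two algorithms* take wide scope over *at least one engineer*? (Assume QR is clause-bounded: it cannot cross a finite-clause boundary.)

No

The DP *more than two algorithms* is contained in the finite complement clause *that the journalist recommended more than two algorithms*.
Given the clause-boundedness assumption, QR cannot cross the finite CP into the matrix.
So *more than two algorithms* cannot raise high enough to outscope *at least one engineer*; only the surface ordering *at least one engineer* > *more than two algorithms* is available.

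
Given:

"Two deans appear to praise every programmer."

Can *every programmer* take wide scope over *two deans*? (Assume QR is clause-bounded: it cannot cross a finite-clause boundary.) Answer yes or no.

Yes

Raising constructions are monoclausal for scope purposes; *every programmer* is not separated from *two deans* by any island.
QR within a single clause is free, so the lower quantifier may take scope over the higher one.
So *every programmer* > *two deans* is among the available readings.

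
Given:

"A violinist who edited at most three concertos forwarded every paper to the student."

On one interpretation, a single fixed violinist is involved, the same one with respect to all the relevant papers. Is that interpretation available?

That reading corresponds to *a violinist* > *every paper*.
Surface scope (*a violinist* > *every paper*) is always derivable; islands only block QR, not in-situ interpretation.

Yes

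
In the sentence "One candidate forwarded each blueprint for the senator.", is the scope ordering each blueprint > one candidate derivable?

*one candidate* and *each blueprint* are co-arguments of the matrix verb, with nothing but a clause-internal boundary between them.
QR within a single clause is free, so the lower quantifier may take scope over the higher one.
The sentence is scopally ambiguous between *one candidate* > *each blueprint* and *each blueprint* > *one candidate*.

Yes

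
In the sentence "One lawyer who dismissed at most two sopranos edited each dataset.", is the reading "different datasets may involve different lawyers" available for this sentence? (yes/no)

Yes

The paraphrase describes the scope ordering *each dataset* > *one lawyer*.
The relative clause *who dismissed at most two sopranos* modifies *one lawyer*, but *each dataset* is not inside that relative clause — it is an argument of the matrix verb.
With no island boundary between them, the object can take inverse scope over the subject via ordinary QR within the clause.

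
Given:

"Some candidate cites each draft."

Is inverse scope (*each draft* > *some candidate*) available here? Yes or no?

Yes

*each draft* and *some candidate* are in the same minimal clause.
Since no island is crossed, the inverse ordering is licensed alongside surface scope.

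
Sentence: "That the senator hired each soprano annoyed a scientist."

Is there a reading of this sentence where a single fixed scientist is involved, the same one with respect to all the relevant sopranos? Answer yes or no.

Yes

The described interpretation is the *a scientist* > *each soprano* scoping.
Nothing needs to raise out of an island for *a scientist* > *each soprano*: *a scientist* takes scope from its matrix position over the clause containing *each soprano*.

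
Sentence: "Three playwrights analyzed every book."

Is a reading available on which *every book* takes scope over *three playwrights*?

*three playwrights* and *every book* are co-arguments of the matrix verb, with nothing but a clause-internal boundary between them.
QR within a single clause is free, so the lower quantifier may take scope over the higher one.

Yes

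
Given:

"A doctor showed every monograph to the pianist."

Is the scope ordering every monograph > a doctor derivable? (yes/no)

Both DPs are arguments of the same predicate; there is no clause or island boundary between them.
Ordinary QR to a clause-peripheral position gives the wide-scope LF for the lower DP.
So *every monograph* > *a doctor* is among the available readings.

Yes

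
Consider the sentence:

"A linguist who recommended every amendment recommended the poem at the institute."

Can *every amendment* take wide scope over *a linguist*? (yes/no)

The DP *every amendment* is contained in the relative clause *who recommended every amendment*.
A relative clause is a scope island — quantifier raising cannot cross its boundary.
*every amendment* > *a linguist* would require crossing that boundary, which is illicit.

No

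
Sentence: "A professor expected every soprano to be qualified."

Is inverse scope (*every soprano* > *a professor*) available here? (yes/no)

Yes

*every soprano* is an ECM subject; ECM complements are not islands, and the embedded quantifier may take matrix scope.
Clause-internal QR can adjoin the lower DP above the subject, yielding the inverse reading.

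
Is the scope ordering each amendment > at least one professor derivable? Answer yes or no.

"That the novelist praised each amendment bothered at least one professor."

*each amendment* occurs within the sentential subject *that the novelist praised each amendment*.
Clausal subjects are scope islands; QR from inside the subject into the matrix is barred.
So *each amendment* cannot raise to a position above *at least one professor*.

No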